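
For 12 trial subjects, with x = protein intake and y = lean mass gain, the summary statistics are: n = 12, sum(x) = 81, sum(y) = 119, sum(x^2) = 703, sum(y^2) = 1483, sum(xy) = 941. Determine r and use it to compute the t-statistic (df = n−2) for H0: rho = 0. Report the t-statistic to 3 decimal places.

2.587

S_xy = nΣxy − ΣxΣy = 12·941 − 81·119 = 11292 − 9639 = 1653
S_xx = nΣx² − (Σx)² = 12·703 − 81² = 8436 − 6561 = 1875
S_yy = nΣy² − (Σy)² = 12·1483 − 119² = 17796 − 14161 = 3635
r = S_xy / √(S_xx·S_yy) = 1653 / √(1875·3635) = 1653 / √6815625 = 1653 / 2610.6752 = 0.6332
t = r·√(n−2)/√(1−r²) = 0.6332·√10 / √(1−0.400942) = 2.002354 / 0.773988 = 2.587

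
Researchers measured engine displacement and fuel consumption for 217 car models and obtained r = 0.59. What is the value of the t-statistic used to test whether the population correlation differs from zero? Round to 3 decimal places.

10.715

t = r·√(n−2) / √(1−r²) with r = 0.59, n = 217
  = 0.59·√215 / √(1 − 0.3481)
  = 0.59·14.662878 / 0.807403
  = 8.651098 / 0.807403 = 10.715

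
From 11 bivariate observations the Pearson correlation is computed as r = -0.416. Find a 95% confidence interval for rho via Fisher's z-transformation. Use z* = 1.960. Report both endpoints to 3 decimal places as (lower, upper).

Fisher z: z_r = atanh(r) = ½·ln((1+(-0.416))/(1−(-0.416))) = -0.442845
SE(z) = 1/√(n−3) = 1/√8 = 0.353553
95% ⇒ z* = 1.960; margin = 1.960·0.353553 = 0.692964
CI on z-scale: (-1.135809, 0.250119)
Back-transform: tanh(-1.135809) = -0.812998, tanh(0.250119) = 0.245031

(-0.813, 0.245)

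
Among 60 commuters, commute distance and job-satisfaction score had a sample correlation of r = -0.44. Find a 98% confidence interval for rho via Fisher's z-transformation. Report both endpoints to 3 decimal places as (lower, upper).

Fisher z: z_r = atanh(r) = ½·ln((1+(-0.44))/(1−(-0.44))) = -0.472231
SE(z) = 1/√(n−3) = 1/√57 = 0.132453
98% ⇒ z* = 2.326; margin = 2.326·0.132453 = 0.308086
CI on z-scale: (-0.780317, -0.164145)
Back-transform: tanh(-0.780317) = -0.652889, tanh(-0.164145) = -0.162686

(-0.653, -0.163)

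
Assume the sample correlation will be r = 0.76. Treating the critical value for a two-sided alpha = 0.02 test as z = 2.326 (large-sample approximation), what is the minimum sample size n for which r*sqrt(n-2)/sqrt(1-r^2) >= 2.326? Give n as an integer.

6

Need r·√(n−2)/√(1−r²) ≥ 2.326
√(n−2) ≥ 2.326·√(1−0.5776) / 0.76 = 2.326·0.649923 / 0.76 = 1.9891
n−2 ≥ 3.9565  ⇒  n ≥ 5.9565
Smallest integer n = 6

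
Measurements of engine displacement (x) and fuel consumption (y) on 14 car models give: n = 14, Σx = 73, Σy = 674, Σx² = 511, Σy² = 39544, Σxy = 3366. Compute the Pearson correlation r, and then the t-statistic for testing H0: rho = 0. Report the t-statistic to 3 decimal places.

Numerator: nΣxy − (Σx)(Σy) = 14·3366 − (73)(674) = -2078
Denominator: √[(nΣx²−(Σx)²)(nΣy²−(Σy)²)]
  nΣx²−(Σx)² = 14·511 − 5329 = 1825;  nΣy²−(Σy)² = 14·39544 − 454276 = 99340
  √(1825·99340) = √181295500 = 13464.6017
r = -2078 / 13464.6017 = -0.1543
t = r·√(n−2)/√(1−r²) = -0.1543·√12 / √(1−0.023808) = -0.534511 / 0.988024 = -0.541

-0.541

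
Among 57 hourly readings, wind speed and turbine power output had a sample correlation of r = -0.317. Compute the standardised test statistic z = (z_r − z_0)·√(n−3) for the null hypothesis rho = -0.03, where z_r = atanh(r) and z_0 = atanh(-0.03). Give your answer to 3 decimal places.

-2.192

Fisher z: atanh(-0.317) = -0.328308, atanh(-0.03) = -0.030009
z = (z_r − z_0)·√(n−3) = (-0.328308 − (-0.030009))·√54 = -0.298299 · 7.348469 = -2.192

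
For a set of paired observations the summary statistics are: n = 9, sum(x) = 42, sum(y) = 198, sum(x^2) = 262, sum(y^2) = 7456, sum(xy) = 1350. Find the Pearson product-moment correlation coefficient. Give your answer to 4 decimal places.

0.9418

S_xy = nΣxy − ΣxΣy = 9·1350 − 42·198 = 12150 − 8316 = 3834
S_xx = nΣx² − (Σx)² = 9·262 − 42² = 2358 − 1764 = 594
S_yy = nΣy² − (Σy)² = 9·7456 − 198² = 67104 − 39204 = 27900
r = S_xy / √(S_xx·S_yy) = 3834 / √(594·27900) = 3834 / √16572600 = 3834 / 4070.9458 = 0.9418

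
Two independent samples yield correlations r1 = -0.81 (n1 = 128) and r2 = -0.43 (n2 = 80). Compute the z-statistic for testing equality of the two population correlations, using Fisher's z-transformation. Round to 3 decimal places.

-4.605

z1 = atanh(-0.81) = -1.127029,  z2 = atanh(-0.43) = -0.459897
SE = √(1/(n1−3) + 1/(n2−3)) = √(1/125 + 1/77) = √(0.0080000 + 0.0129870) = √0.0209870 = 0.144869
z = (z1 − z2)/SE = (-1.127029 − (-0.459897)) / 0.144869 = -0.667132 / 0.144869 = -4.605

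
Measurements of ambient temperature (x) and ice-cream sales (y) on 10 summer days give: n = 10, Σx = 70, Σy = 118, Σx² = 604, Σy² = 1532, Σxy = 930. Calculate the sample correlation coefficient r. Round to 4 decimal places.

Numerator: nΣxy − (Σx)(Σy) = 10·930 − (70)(118) = 1040
Denominator: √[(nΣx²−(Σx)²)(nΣy²−(Σy)²)]
  nΣx²−(Σx)² = 10·604 − 4900 = 1140;  nΣy²−(Σy)² = 10·1532 − 13924 = 1396
  √(1140·1396) = √1591440 = 1261.5229
r = 1040 / 1261.5229 = 0.8244

0.8244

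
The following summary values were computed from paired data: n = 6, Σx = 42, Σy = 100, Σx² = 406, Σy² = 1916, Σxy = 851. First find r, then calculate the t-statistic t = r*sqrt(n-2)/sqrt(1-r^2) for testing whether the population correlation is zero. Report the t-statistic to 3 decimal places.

S_xy = nΣxy − ΣxΣy = 6·851 − 42·100 = 5106 − 4200 = 906
S_xx = nΣx² − (Σx)² = 6·406 − 42² = 2436 − 1764 = 672
S_yy = nΣy² − (Σy)² = 6·1916 − 100² = 11496 − 10000 = 1496
r = S_xy / √(S_xx·S_yy) = 906 / √(672·1496) = 906 / √1005312 = 906 / 1002.6525 = 0.9036
t = r·√(n−2)/√(1−r²) = 0.9036·√4 / √(1−0.816493) = 1.807200 / 0.428377 = 4.219

4.219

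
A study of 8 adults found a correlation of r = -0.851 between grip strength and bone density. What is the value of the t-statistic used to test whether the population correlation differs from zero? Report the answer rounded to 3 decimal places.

t = r·√(n−2) / √(1−r²) with r = -0.851, n = 8
  = -0.851·√6 / √(1 − 0.724201)
  = -0.851·2.449490 / 0.525166
  = -2.084516 / 0.525166 = -3.969

-3.969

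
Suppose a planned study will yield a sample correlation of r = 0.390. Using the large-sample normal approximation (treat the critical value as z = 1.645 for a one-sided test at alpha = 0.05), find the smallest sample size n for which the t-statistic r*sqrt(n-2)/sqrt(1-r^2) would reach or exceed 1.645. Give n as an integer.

18

Need r·√(n−2)/√(1−r²) ≥ 1.645
√(n−2) ≥ 1.645·√(1−0.152100) / 0.390 = 1.645·0.920815 / 0.390 = 3.8840
n−2 ≥ 15.0855  ⇒  n ≥ 17.0855
Smallest integer n = 18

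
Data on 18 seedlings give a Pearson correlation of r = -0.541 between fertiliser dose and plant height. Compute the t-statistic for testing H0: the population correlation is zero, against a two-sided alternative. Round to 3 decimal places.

1 − r² = 1 − 0.292681 = 0.707319;  √(1−r²) = 0.841023
√(n−2) = √16 = 4.000000
t = r·√(n−2)/√(1−r²) = -0.541 · 4.000000 / 0.841023 = -2.573

-2.573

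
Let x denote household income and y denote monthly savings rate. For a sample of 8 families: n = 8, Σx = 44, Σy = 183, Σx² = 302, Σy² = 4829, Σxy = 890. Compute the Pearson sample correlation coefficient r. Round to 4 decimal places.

-0.5932

S_xy = nΣxy − ΣxΣy = 8·890 − 44·183 = 7120 − 8052 = -932
S_xx = nΣx² − (Σx)² = 8·302 − 44² = 2416 − 1936 = 480
S_yy = nΣy² − (Σy)² = 8·4829 − 183² = 38632 − 33489 = 5143
r = S_xy / √(S_xx·S_yy) = -932 / √(480·5143) = -932 / √2468640 = -932 / 1571.1906 = -0.5932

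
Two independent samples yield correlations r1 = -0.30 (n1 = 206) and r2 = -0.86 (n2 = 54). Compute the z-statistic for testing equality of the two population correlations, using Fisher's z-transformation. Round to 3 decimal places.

Fisher z-transforms: z1 = atanh(-0.30) = -0.309520, z2 = atanh(-0.86) = -1.293345; difference d = 0.983825
Var(d) = 1/203 + 1/51 = 0.0049261 + 0.0196078 = 0.0245339
z = d/√Var(d) = 0.983825 / √0.0245339 = 0.983825 / 0.156633 = 6.281

6.281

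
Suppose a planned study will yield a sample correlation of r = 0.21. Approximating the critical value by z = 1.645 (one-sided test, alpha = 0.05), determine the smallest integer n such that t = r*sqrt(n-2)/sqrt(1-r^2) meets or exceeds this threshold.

r√(n−2)/√(1−r²) ≥ 1.645  ⇔  n−2 ≥ (1.645)²·(1−r²)/r²
(1−r²)/r² = (1−0.0441)/0.0441 = 21.6757
n ≥ 2 + 2.706025·21.6757 = 2 + 58.6550 = 60.6550
⌈60.6550⌉ = 61

61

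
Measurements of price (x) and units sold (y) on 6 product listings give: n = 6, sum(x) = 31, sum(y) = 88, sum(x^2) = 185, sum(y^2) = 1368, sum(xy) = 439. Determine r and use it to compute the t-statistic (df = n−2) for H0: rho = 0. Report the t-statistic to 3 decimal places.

-0.766

Numerator: nΣxy − (Σx)(Σy) = 6·439 − (31)(88) = -94
Denominator: √[(nΣx²−(Σx)²)(nΣy²−(Σy)²)]
  nΣx²−(Σx)² = 6·185 − 961 = 149;  nΣy²−(Σy)² = 6·1368 − 7744 = 464
  √(149·464) = √69136 = 262.9373
r = -94 / 262.9373 = -0.3575
t = r·√(n−2)/√(1−r²) = -0.3575·√4 / √(1−0.127806) = -0.715000 / 0.933913 = -0.766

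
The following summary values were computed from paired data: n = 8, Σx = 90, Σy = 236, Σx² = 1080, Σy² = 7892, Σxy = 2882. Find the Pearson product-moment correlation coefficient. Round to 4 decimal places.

0.9060

S_xy = nΣxy − ΣxΣy = 8·2882 − 90·236 = 23056 − 21240 = 1816
S_xx = nΣx² − (Σx)² = 8·1080 − 90² = 8640 − 8100 = 540
S_yy = nΣy² − (Σy)² = 8·7892 − 236² = 63136 − 55696 = 7440
r = S_xy / √(S_xx·S_yy) = 1816 / √(540·7440) = 1816 / √4017600 = 1816 / 2004.3952 = 0.9060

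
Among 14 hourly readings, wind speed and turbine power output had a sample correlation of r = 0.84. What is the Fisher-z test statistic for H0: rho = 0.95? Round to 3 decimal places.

-2.025

Fisher z: atanh(0.84) = 1.221174, atanh(0.95) = 1.831781
z = (z_r − z_0)·√(n−3) = (1.221174 − 1.831781)·√11 = -0.610607 · 3.316625 = -2.025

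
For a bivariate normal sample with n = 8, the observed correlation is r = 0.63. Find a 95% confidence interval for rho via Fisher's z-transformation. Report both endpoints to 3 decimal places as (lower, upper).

Fisher z: z_r = atanh(r) = ½·ln((1+0.63)/(1−0.63)) = 0.741416
SE(z) = 1/√(n−3) = 1/√5 = 0.447214
95% ⇒ z* = 1.960; margin = 1.960·0.447214 = 0.876539
CI on z-scale: (-0.135123, 1.617955)
Back-transform: tanh(-0.135123) = -0.134307, tanh(1.617955) = 0.924327

(-0.134, 0.924)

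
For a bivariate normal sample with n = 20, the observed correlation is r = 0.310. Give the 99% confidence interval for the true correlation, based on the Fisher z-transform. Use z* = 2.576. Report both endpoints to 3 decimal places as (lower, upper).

(-0.295, 0.738)

Fisher z: z_r = atanh(r) = ½·ln((1+0.310)/(1−0.310)) = 0.320545
SE(z) = 1/√(n−3) = 1/√17 = 0.242536
99% ⇒ z* = 2.576; margin = 2.576·0.242536 = 0.624773
CI on z-scale: (-0.304228, 0.945318)
Back-transform: tanh(-0.304228) = -0.295177, tanh(0.945318) = 0.737656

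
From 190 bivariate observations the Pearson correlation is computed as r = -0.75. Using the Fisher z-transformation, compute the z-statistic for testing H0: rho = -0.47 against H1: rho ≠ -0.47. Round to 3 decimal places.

z_r = atanh(-0.75) = -0.972955,  z_0 = atanh(-0.47) = -0.510070
SE = 1/√(n−3) = 1/√187 = 0.073127
z = (z_r − z_0)/SE = (-0.972955 − (-0.510070)) / 0.073127 = -0.462885 / 0.073127 = -6.330

-6.330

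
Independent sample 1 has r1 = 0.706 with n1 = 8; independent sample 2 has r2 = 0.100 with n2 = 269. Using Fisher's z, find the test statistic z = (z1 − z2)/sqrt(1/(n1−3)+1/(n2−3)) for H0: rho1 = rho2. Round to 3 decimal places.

1.725

z1 = atanh(0.706) = 0.879163,  z2 = atanh(0.100) = 0.100335
SE = √(1/(n1−3) + 1/(n2−3)) = √(1/5 + 1/266) = √(0.2000000 + 0.0037594) = √0.2037594 = 0.451397
z = (z1 − z2)/SE = (0.879163 − 0.100335) / 0.451397 = 0.778828 / 0.451397 = 1.725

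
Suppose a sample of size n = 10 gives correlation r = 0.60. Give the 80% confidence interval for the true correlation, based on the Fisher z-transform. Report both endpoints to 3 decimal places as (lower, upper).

(0.206, 0.827)

Fisher z: z_r = atanh(r) = ½·ln((1+0.60)/(1−0.60)) = 0.693147
SE(z) = 1/√(n−3) = 1/√7 = 0.377964
80% ⇒ z* = 1.282; margin = 1.282·0.377964 = 0.484550
CI on z-scale: (0.208597, 1.177697)
Back-transform: tanh(0.208597) = 0.205623, tanh(1.177697) = 0.826724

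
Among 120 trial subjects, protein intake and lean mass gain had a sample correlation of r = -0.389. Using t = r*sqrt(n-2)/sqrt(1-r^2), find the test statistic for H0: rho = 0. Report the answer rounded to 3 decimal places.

t = r·√(n−2) / √(1−r²) with r = -0.389, n = 120
  = -0.389·√118 / √(1 − 0.151321)
  = -0.389·10.862780 / 0.921238
  = -4.225621 / 0.921238 = -4.587

-4.587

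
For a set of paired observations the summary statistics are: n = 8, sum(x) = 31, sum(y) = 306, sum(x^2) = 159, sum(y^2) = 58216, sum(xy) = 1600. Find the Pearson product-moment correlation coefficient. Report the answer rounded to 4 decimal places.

S_xy = nΣxy − ΣxΣy = 8·1600 − 31·306 = 12800 − 9486 = 3314
S_xx = nΣx² − (Σx)² = 8·159 − 31² = 1272 − 961 = 311
S_yy = nΣy² − (Σy)² = 8·58216 − 306² = 465728 − 93636 = 372092
r = S_xy / √(S_xx·S_yy) = 3314 / √(311·372092) = 3314 / √115720612 = 3314 / 10757.3515 = 0.3081

0.3081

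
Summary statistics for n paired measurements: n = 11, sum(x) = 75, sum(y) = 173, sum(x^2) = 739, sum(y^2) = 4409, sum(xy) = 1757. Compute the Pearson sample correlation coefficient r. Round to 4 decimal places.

0.9315

S_xy = nΣxy − ΣxΣy = 11·1757 − 75·173 = 19327 − 12975 = 6352
S_xx = nΣx² − (Σx)² = 11·739 − 75² = 8129 − 5625 = 2504
S_yy = nΣy² − (Σy)² = 11·4409 − 173² = 48499 − 29929 = 18570
r = S_xy / √(S_xx·S_yy) = 6352 / √(2504·18570) = 6352 / √46499280 = 6352 / 6819.0381 = 0.9315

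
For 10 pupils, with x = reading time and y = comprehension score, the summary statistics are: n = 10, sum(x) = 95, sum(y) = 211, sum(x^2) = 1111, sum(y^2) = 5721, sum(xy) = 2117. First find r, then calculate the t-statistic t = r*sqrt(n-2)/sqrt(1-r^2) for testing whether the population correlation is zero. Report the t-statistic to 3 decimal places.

S_xy = nΣxy − ΣxΣy = 10·2117 − 95·211 = 21170 − 20045 = 1125
S_xx = nΣx² − (Σx)² = 10·1111 − 95² = 11110 − 9025 = 2085
S_yy = nΣy² − (Σy)² = 10·5721 − 211² = 57210 − 44521 = 12689
r = S_xy / √(S_xx·S_yy) = 1125 / √(2085·12689) = 1125 / √26456565 = 1125 / 5143.5946 = 0.2187
t = r·√(n−2)/√(1−r²) = 0.2187·√8 / √(1−0.047830) = 0.618577 / 0.975792 = 0.634

0.634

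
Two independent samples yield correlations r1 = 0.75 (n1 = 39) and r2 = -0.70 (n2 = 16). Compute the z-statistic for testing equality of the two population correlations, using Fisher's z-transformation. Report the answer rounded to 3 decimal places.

z1 = atanh(0.75) = 0.972955,  z2 = atanh(-0.70) = -0.867301
SE = √(1/(n1−3) + 1/(n2−3)) = √(1/36 + 1/13) = √(0.0277778 + 0.0769231) = √0.1047009 = 0.323575
z = (z1 − z2)/SE = (0.972955 − (-0.867301)) / 0.323575 = 1.840256 / 0.323575 = 5.687

5.687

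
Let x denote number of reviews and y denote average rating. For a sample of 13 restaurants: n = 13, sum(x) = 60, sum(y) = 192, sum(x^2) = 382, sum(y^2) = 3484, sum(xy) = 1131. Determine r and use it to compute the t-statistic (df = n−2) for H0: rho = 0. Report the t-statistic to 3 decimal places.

8.983

Numerator: nΣxy − (Σx)(Σy) = 13·1131 − (60)(192) = 3183
Denominator: √[(nΣx²−(Σx)²)(nΣy²−(Σy)²)]
  nΣx²−(Σx)² = 13·382 − 3600 = 1366;  nΣy²−(Σy)² = 13·3484 − 36864 = 8428
  √(1366·8428) = √11512648 = 3393.0293
r = 3183 / 3393.0293 = 0.9381
t = r·√(n−2)/√(1−r²) = 0.9381·√11 / √(1−0.880032) = 3.111326 / 0.346364 = 8.983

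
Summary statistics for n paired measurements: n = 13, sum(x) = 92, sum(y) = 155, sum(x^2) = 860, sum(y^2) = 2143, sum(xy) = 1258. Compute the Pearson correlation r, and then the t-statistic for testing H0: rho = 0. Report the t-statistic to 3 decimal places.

2.829

S_xy = nΣxy − ΣxΣy = 13·1258 − 92·155 = 16354 − 14260 = 2094
S_xx = nΣx² − (Σx)² = 13·860 − 92² = 11180 − 8464 = 2716
S_yy = nΣy² − (Σy)² = 13·2143 − 155² = 27859 − 24025 = 3834
r = S_xy / √(S_xx·S_yy) = 2094 / √(2716·3834) = 2094 / √10413144 = 2094 / 3226.9403 = 0.6489
t = r·√(n−2)/√(1−r²) = 0.6489·√11 / √(1−0.421071) = 2.152158 / 0.760874 = 2.829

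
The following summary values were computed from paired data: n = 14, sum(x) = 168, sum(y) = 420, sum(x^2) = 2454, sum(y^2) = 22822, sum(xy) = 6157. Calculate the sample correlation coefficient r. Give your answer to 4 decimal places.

Numerator: nΣxy − (Σx)(Σy) = 14·6157 − (168)(420) = 15638
Denominator: √[(nΣx²−(Σx)²)(nΣy²−(Σy)²)]
  nΣx²−(Σx)² = 14·2454 − 28224 = 6132;  nΣy²−(Σy)² = 14·22822 − 176400 = 143108
  √(6132·143108) = √877538256 = 29623.2722
r = 15638 / 29623.2722 = 0.5279

0.5279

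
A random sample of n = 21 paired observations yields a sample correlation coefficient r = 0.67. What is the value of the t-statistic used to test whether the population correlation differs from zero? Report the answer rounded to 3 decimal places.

3.934

t = r·√(n−2) / √(1−r²) with r = 0.67, n = 21
  = 0.67·√19 / √(1 − 0.4489)
  = 0.67·4.358899 / 0.742361
  = 2.920462 / 0.742361 = 3.934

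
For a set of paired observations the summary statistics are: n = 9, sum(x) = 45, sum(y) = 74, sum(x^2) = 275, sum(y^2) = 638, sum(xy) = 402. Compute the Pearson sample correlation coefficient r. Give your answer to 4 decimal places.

S_xy = nΣxy − ΣxΣy = 9·402 − 45·74 = 3618 − 3330 = 288
S_xx = nΣx² − (Σx)² = 9·275 − 45² = 2475 − 2025 = 450
S_yy = nΣy² − (Σy)² = 9·638 − 74² = 5742 − 5476 = 266
r = S_xy / √(S_xx·S_yy) = 288 / √(450·266) = 288 / √119700 = 288 / 345.9769 = 0.8324

0.8324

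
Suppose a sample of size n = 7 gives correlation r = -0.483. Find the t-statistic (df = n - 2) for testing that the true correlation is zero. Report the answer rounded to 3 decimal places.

1 − r² = 1 − 0.233289 = 0.766711;  √(1−r²) = 0.875620
√(n−2) = √5 = 2.236068
t = r·√(n−2)/√(1−r²) = -0.483 · 2.236068 / 0.875620 = -1.233

-1.233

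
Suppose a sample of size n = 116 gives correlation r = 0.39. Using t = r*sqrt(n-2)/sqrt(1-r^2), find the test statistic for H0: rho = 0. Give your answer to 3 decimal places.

4.522

1 − r² = 1 − 0.1521 = 0.8479;  √(1−r²) = 0.920815
√(n−2) = √114 = 10.677078
t = r·√(n−2)/√(1−r²) = 0.39 · 10.677078 / 0.920815 = 4.522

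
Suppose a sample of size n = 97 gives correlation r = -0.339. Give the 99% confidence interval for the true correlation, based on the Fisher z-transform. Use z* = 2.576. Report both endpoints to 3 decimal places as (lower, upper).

(-0.550, -0.087)

Fisher z: z_r = atanh(r) = ½·ln((1+(-0.339))/(1−(-0.339))) = -0.352962
SE(z) = 1/√(n−3) = 1/√94 = 0.103142
99% ⇒ z* = 2.576; margin = 2.576·0.103142 = 0.265694
CI on z-scale: (-0.618656, -0.087268)
Back-transform: tanh(-0.618656) = -0.550192, tanh(-0.087268) = -0.087047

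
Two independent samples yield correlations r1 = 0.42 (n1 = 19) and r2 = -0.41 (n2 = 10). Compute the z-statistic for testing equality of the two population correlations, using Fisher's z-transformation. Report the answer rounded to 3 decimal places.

1.949

Fisher z-transforms: z1 = atanh(0.42) = 0.447692, z2 = atanh(-0.41) = -0.435611; difference d = 0.883303
Var(d) = 1/16 + 1/7 = 0.0625000 + 0.1428571 = 0.2053571
z = d/√Var(d) = 0.883303 / √0.2053571 = 0.883303 / 0.453163 = 1.949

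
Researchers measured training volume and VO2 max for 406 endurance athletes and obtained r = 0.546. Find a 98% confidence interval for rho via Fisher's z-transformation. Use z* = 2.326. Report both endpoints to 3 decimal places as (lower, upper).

Fisher z: z_r = atanh(r) = ½·ln((1+0.546)/(1−0.546)) = 0.612665
SE(z) = 1/√(n−3) = 1/√403 = 0.049814
98% ⇒ z* = 2.326; margin = 2.326·0.049814 = 0.115867
CI on z-scale: (0.496798, 0.728532)
Back-transform: tanh(0.496798) = 0.459595, tanh(0.728532) = 0.622166

(0.460, 0.622)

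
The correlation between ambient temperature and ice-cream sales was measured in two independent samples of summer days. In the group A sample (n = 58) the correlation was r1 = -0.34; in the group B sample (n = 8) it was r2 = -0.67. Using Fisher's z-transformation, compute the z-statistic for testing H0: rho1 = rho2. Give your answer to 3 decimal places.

z1 = atanh(-0.34) = -0.354093,  z2 = atanh(-0.67) = -0.810743
SE = √(1/(n1−3) + 1/(n2−3)) = √(1/55 + 1/5) = √(0.0181818 + 0.2000000) = √0.2181818 = 0.467099
z = (z1 − z2)/SE = (-0.354093 − (-0.810743)) / 0.467099 = 0.456650 / 0.467099 = 0.978

0.978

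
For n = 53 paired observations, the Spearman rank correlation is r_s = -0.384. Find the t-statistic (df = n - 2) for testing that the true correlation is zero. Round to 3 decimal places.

-2.970

1 − r_s² = 1 − 0.147456 = 0.852544;  √(1−r_s²) = 0.923333
√(n−2) = √51 = 7.141428
t = r_s·√(n−2)/√(1−r_s²) = -0.384 · 7.141428 / 0.923333 = -2.970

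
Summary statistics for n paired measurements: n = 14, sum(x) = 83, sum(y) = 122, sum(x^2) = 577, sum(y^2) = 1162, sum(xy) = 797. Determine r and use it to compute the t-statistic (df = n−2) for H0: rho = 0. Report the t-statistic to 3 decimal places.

4.692

S_xy = nΣxy − ΣxΣy = 14·797 − 83·122 = 11158 − 10126 = 1032
S_xx = nΣx² − (Σx)² = 14·577 − 83² = 8078 − 6889 = 1189
S_yy = nΣy² − (Σy)² = 14·1162 − 122² = 16268 − 14884 = 1384
r = S_xy / √(S_xx·S_yy) = 1032 / √(1189·1384) = 1032 / √1645576 = 1032 / 1282.8001 = 0.8045
t = r·√(n−2)/√(1−r²) = 0.8045·√12 / √(1−0.647220) = 2.786870 / 0.593953 = 4.692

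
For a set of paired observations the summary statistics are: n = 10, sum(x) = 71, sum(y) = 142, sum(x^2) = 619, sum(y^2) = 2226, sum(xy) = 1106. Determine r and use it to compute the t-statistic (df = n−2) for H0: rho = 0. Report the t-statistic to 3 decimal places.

S_xy = nΣxy − ΣxΣy = 10·1106 − 71·142 = 11060 − 10082 = 978
S_xx = nΣx² − (Σx)² = 10·619 − 71² = 6190 − 5041 = 1149
S_yy = nΣy² − (Σy)² = 10·2226 − 142² = 22260 − 20164 = 2096
r = S_xy / √(S_xx·S_yy) = 978 / √(1149·2096) = 978 / √2408304 = 978 / 1551.8711 = 0.6302
t = r·√(n−2)/√(1−r²) = 0.6302·√8 / √(1−0.397152) = 1.782475 / 0.776433 = 2.296

2.296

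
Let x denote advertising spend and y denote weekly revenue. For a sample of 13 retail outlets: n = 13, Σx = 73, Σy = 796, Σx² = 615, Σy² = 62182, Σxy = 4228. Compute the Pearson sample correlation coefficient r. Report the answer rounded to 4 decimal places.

S_xy = nΣxy − ΣxΣy = 13·4228 − 73·796 = 54964 − 58108 = -3144
S_xx = nΣx² − (Σx)² = 13·615 − 73² = 7995 − 5329 = 2666
S_yy = nΣy² − (Σy)² = 13·62182 − 796² = 808366 − 633616 = 174750
r = S_xy / √(S_xx·S_yy) = -3144 / √(2666·174750) = -3144 / √465883500 = -3144 / 21584.3346 = -0.1457

-0.1457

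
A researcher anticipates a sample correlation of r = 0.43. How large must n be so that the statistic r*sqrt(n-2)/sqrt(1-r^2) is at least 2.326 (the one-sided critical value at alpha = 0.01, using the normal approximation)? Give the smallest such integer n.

26

r√(n−2)/√(1−r²) ≥ 2.326  ⇔  n−2 ≥ (2.326)²·(1−r²)/r²
(1−r²)/r² = (1−0.1849)/0.1849 = 4.4083
n ≥ 2 + 5.410276·4.4083 = 2 + 23.8501 = 25.8501
⌈25.8501⌉ = 26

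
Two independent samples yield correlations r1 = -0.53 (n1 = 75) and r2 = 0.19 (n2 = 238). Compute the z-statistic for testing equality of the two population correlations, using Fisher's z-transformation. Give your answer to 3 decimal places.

z1 = atanh(-0.53) = -0.590145,  z2 = atanh(0.19) = 0.192337
SE = √(1/(n1−3) + 1/(n2−3)) = √(1/72 + 1/235) = √(0.0138889 + 0.0042553) = √0.0181442 = 0.134700
z = (z1 − z2)/SE = (-0.590145 − 0.192337) / 0.134700 = -0.782482 / 0.134700 = -5.809

-5.809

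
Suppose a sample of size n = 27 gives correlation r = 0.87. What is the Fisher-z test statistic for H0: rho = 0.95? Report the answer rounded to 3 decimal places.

Fisher z: atanh(0.87) = 1.333080, atanh(0.95) = 1.831781
z = (z_r − z_0)·√(n−3) = (1.333080 − 1.831781)·√24 = -0.498701 · 4.898979 = -2.443

-2.443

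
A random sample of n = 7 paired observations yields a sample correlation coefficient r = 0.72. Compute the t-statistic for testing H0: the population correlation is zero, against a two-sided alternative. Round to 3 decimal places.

2.320

t = r·√(n−2) / √(1−r²) with r = 0.72, n = 7
  = 0.72·√5 / √(1 − 0.5184)
  = 0.72·2.236068 / 0.693974
  = 1.609969 / 0.693974 = 2.320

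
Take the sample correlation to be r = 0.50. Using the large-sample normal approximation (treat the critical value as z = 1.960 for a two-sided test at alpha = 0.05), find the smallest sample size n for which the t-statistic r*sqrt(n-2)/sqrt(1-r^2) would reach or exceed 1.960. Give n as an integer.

14

r√(n−2)/√(1−r²) ≥ 1.960  ⇔  n−2 ≥ (1.960)²·(1−r²)/r²
(1−r²)/r² = (1−0.2500)/0.2500 = 3.0000
n ≥ 2 + 3.8416·3.0000 = 2 + 11.5248 = 13.5248
⌈13.5248⌉ = 14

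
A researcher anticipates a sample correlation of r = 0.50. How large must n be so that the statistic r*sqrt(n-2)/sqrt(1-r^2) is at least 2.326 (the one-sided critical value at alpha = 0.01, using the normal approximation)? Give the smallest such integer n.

19

Need r·√(n−2)/√(1−r²) ≥ 2.326
√(n−2) ≥ 2.326·√(1−0.2500) / 0.50 = 2.326·0.866025 / 0.50 = 4.0287
n−2 ≥ 16.2304  ⇒  n ≥ 18.2304
Smallest integer n = 19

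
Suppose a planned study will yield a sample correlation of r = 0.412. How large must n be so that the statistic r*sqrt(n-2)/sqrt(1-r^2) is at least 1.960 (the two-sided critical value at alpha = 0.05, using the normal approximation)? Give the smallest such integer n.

21

r√(n−2)/√(1−r²) ≥ 1.960  ⇔  n−2 ≥ (1.960)²·(1−r²)/r²
(1−r²)/r² = (1−0.169744)/0.169744 = 4.8912
n ≥ 2 + 3.8416·4.8912 = 2 + 18.7900 = 20.7900
⌈20.7900⌉ = 21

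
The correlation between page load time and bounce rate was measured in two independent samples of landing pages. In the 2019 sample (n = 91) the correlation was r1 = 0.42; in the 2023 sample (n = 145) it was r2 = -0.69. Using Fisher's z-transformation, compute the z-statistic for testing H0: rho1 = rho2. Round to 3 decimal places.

Fisher z-transforms: z1 = atanh(0.42) = 0.447692, z2 = atanh(-0.69) = -0.847956; difference d = 1.295648
Var(d) = 1/88 + 1/142 = 0.0113636 + 0.0070423 = 0.0184059
z = d/√Var(d) = 1.295648 / √0.0184059 = 1.295648 / 0.135668 = 9.550

9.550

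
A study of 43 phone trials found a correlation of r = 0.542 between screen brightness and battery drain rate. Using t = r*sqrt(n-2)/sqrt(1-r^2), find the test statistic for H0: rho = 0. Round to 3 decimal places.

1 − r² = 1 − 0.293764 = 0.706236;  √(1−r²) = 0.840378
√(n−2) = √41 = 6.403124
t = r·√(n−2)/√(1−r²) = 0.542 · 6.403124 / 0.840378 = 4.130

4.130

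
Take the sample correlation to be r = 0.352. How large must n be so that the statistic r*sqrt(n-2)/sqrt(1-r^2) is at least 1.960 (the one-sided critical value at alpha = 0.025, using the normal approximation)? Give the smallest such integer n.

30

r√(n−2)/√(1−r²) ≥ 1.960  ⇔  n−2 ≥ (1.960)²·(1−r²)/r²
(1−r²)/r² = (1−0.123904)/0.123904 = 7.0708
n ≥ 2 + 3.8416·7.0708 = 2 + 27.1632 = 29.1632
⌈29.1632⌉ = 30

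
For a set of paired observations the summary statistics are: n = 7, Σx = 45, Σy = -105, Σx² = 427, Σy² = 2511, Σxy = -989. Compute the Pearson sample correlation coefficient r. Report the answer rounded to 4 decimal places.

Numerator: nΣxy − (Σx)(Σy) = 7·(-989) − (45)(-105) = -2198
Denominator: √[(nΣx²−(Σx)²)(nΣy²−(Σy)²)]
  nΣx²−(Σx)² = 7·427 − 2025 = 964;  nΣy²−(Σy)² = 7·2511 − 11025 = 6552
  √(964·6552) = √6316128 = 2513.1908
r = -2198 / 2513.1908 = -0.8746

-0.8746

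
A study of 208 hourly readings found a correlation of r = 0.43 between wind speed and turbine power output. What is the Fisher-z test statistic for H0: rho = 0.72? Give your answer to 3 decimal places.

-6.411

z_r = atanh(0.43) = 0.459897,  z_0 = atanh(0.72) = 0.907645
SE = 1/√(n−3) = 1/√205 = 0.069843
z = (z_r − z_0)/SE = (0.459897 − 0.907645) / 0.069843 = -0.447748 / 0.069843 = -6.411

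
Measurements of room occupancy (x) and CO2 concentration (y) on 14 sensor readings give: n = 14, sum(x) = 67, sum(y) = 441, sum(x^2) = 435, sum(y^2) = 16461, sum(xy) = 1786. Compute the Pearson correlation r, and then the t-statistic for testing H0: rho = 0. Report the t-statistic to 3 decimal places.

Numerator: nΣxy − (Σx)(Σy) = 14·1786 − (67)(441) = -4543
Denominator: √[(nΣx²−(Σx)²)(nΣy²−(Σy)²)]
  nΣx²−(Σx)² = 14·435 − 4489 = 1601;  nΣy²−(Σy)² = 14·16461 − 194481 = 35973
  √(1601·35973) = √57592773 = 7588.9902
r = -4543 / 7588.9902 = -0.5986
t = r·√(n−2)/√(1−r²) = -0.5986·√12 / √(1−0.358322) = -2.073611 / 0.801048 = -2.589

-2.589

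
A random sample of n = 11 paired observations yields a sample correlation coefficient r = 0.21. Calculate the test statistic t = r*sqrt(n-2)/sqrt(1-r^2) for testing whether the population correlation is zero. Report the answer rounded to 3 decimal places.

0.644

1 − r² = 1 − 0.0441 = 0.9559;  √(1−r²) = 0.977701
√(n−2) = √9 = 3.000000
t = r·√(n−2)/√(1−r²) = 0.21 · 3.000000 / 0.977701 = 0.644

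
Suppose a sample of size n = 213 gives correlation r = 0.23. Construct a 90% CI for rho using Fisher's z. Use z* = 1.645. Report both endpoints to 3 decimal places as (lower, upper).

(0.120, 0.334)

Fisher z: z_r = atanh(r) = ½·ln((1+0.23)/(1−0.23)) = 0.234189
SE(z) = 1/√(n−3) = 1/√210 = 0.069007
90% ⇒ z* = 1.645; margin = 1.645·0.069007 = 0.113517
CI on z-scale: (0.120672, 0.347706)
Back-transform: tanh(0.120672) = 0.120090, tanh(0.347706) = 0.334340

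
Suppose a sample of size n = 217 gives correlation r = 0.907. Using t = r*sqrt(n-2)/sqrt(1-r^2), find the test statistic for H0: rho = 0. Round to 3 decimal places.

31.580

t = r·√(n−2) / √(1−r²) with r = 0.907, n = 217
  = 0.907·√215 / √(1 − 0.822649)
  = 0.907·14.662878 / 0.421131
  = 13.299230 / 0.421131 = 31.580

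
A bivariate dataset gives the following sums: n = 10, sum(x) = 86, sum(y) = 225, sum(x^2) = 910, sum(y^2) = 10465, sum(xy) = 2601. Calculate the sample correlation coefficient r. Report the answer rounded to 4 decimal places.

0.6941

Numerator: nΣxy − (Σx)(Σy) = 10·2601 − (86)(225) = 6660
Denominator: √[(nΣx²−(Σx)²)(nΣy²−(Σy)²)]
  nΣx²−(Σx)² = 10·910 − 7396 = 1704;  nΣy²−(Σy)² = 10·10465 − 50625 = 54025
  √(1704·54025) = √92058600 = 9594.7173
r = 6660 / 9594.7173 = 0.6941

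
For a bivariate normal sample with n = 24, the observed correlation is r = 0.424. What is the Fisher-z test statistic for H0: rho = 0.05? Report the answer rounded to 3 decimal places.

z_r = atanh(0.424) = 0.452559,  z_0 = atanh(0.05) = 0.050042
SE = 1/√(n−3) = 1/√21 = 0.218218
z = (z_r − z_0)/SE = (0.452559 − 0.050042) / 0.218218 = 0.402517 / 0.218218 = 1.845

1.845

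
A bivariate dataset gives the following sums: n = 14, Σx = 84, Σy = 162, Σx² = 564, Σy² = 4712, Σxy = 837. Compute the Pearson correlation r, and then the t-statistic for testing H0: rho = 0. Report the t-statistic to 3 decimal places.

-1.199

Numerator: nΣxy − (Σx)(Σy) = 14·837 − (84)(162) = -1890
Denominator: √[(nΣx²−(Σx)²)(nΣy²−(Σy)²)]
  nΣx²−(Σx)² = 14·564 − 7056 = 840;  nΣy²−(Σy)² = 14·4712 − 26244 = 39724
  √(840·39724) = √33368160 = 5776.5180
r = -1890 / 5776.5180 = -0.3272
t = r·√(n−2)/√(1−r²) = -0.3272·√12 / √(1−0.107060) = -1.133454 / 0.944955 = -1.199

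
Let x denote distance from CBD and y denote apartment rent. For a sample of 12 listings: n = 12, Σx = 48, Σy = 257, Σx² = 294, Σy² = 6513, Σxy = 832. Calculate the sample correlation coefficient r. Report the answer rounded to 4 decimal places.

S_xy = nΣxy − ΣxΣy = 12·832 − 48·257 = 9984 − 12336 = -2352
S_xx = nΣx² − (Σx)² = 12·294 − 48² = 3528 − 2304 = 1224
S_yy = nΣy² − (Σy)² = 12·6513 − 257² = 78156 − 66049 = 12107
r = S_xy / √(S_xx·S_yy) = -2352 / √(1224·12107) = -2352 / √14818968 = -2352 / 3849.5413 = -0.6110

-0.6110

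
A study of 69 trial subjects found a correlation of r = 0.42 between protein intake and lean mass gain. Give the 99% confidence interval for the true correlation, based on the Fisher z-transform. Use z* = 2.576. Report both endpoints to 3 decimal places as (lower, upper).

(0.130, 0.644)

z_r = atanh(0.42) = 0.447692;  SE = 1/√(n−3) = 1/√66 = 0.123091
z-limits: 0.447692 ± 2.576·0.123091 = 0.447692 ± 0.317082 = [0.130610, 0.764774]
ρ-limits: (tanh 0.130610, tanh 0.764774) = (0.130, 0.644)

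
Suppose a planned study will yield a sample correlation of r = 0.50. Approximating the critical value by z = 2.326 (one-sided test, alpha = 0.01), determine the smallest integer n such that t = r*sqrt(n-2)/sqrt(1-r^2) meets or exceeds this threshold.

r√(n−2)/√(1−r²) ≥ 2.326  ⇔  n−2 ≥ (2.326)²·(1−r²)/r²
(1−r²)/r² = (1−0.2500)/0.2500 = 3.0000
n ≥ 2 + 5.410276·3.0000 = 2 + 16.2308 = 18.2308
⌈18.2308⌉ = 19

19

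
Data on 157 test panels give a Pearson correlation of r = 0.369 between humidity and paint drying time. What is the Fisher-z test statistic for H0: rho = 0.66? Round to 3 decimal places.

-5.033

Fisher z: atanh(0.369) = 0.387265, atanh(0.66) = 0.792814
z = (z_r − z_0)·√(n−3) = (0.387265 − 0.792814)·√154 = -0.405549 · 12.409674 = -5.033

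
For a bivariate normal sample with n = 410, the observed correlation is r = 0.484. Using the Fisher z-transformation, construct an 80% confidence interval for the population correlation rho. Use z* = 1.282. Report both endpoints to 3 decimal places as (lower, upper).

(0.434, 0.531)

Fisher z: z_r = atanh(r) = ½·ln((1+0.484)/(1−0.484)) = 0.528195
SE(z) = 1/√(n−3) = 1/√407 = 0.049568
80% ⇒ z* = 1.282; margin = 1.282·0.049568 = 0.063546
CI on z-scale: (0.464649, 0.591741)
Back-transform: tanh(0.464649) = 0.433866, tanh(0.591741) = 0.531147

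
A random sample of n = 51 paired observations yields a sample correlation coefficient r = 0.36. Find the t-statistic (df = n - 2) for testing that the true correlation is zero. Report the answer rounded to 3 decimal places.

2.701

1 − r² = 1 − 0.1296 = 0.8704;  √(1−r²) = 0.932952
√(n−2) = √49 = 7.000000
t = r·√(n−2)/√(1−r²) = 0.36 · 7.000000 / 0.932952 = 2.701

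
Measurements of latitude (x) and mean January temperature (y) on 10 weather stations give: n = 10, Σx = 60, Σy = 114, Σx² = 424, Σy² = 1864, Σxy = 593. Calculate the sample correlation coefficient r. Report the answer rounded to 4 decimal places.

-0.4788

Numerator: nΣxy − (Σx)(Σy) = 10·593 − (60)(114) = -910
Denominator: √[(nΣx²−(Σx)²)(nΣy²−(Σy)²)]
  nΣx²−(Σx)² = 10·424 − 3600 = 640;  nΣy²−(Σy)² = 10·1864 − 12996 = 5644
  √(640·5644) = √3612160 = 1900.5683
r = -910 / 1900.5683 = -0.4788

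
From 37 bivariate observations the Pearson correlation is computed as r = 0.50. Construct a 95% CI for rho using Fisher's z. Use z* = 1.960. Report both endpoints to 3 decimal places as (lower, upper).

(0.210, 0.709)

Fisher z: z_r = atanh(r) = ½·ln((1+0.50)/(1−0.50)) = 0.549306
SE(z) = 1/√(n−3) = 1/√34 = 0.171499
95% ⇒ z* = 1.960; margin = 1.960·0.171499 = 0.336138
CI on z-scale: (0.213168, 0.885444)
Back-transform: tanh(0.213168) = 0.209997, tanh(0.885444) = 0.709136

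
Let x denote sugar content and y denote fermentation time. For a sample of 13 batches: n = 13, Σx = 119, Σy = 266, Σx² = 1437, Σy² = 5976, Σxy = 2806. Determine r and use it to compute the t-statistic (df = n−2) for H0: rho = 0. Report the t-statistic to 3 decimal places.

S_xy = nΣxy − ΣxΣy = 13·2806 − 119·266 = 36478 − 31654 = 4824
S_xx = nΣx² − (Σx)² = 13·1437 − 119² = 18681 − 14161 = 4520
S_yy = nΣy² − (Σy)² = 13·5976 − 266² = 77688 − 70756 = 6932
r = S_xy / √(S_xx·S_yy) = 4824 / √(4520·6932) = 4824 / √31332640 = 4824 / 5597.5566 = 0.8618
t = r·√(n−2)/√(1−r²) = 0.8618·√11 / √(1−0.742699) = 2.858267 / 0.507248 = 5.635

5.635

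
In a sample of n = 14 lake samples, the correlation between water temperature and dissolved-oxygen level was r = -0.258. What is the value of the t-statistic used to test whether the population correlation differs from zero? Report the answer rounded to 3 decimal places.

1 − r² = 1 − 0.066564 = 0.933436;  √(1−r²) = 0.966145
√(n−2) = √12 = 3.464102
t = r·√(n−2)/√(1−r²) = -0.258 · 3.464102 / 0.966145 = -0.925

-0.925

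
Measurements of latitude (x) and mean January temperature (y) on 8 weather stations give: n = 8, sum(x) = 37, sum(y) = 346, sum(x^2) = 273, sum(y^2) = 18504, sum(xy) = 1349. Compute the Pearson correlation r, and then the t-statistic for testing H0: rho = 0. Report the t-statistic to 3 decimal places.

Numerator: nΣxy − (Σx)(Σy) = 8·1349 − (37)(346) = -2010
Denominator: √[(nΣx²−(Σx)²)(nΣy²−(Σy)²)]
  nΣx²−(Σx)² = 8·273 − 1369 = 815;  nΣy²−(Σy)² = 8·18504 − 119716 = 28316
  √(815·28316) = √23077540 = 4803.9088
r = -2010 / 4803.9088 = -0.4184
t = r·√(n−2)/√(1−r²) = -0.4184·√6 / √(1−0.175059) = -1.024867 / 0.908263 = -1.128

-1.128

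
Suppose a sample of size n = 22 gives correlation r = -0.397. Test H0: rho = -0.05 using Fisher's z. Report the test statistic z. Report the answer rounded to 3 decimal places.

-1.613

z_r = atanh(-0.397) = -0.420083,  z_0 = atanh(-0.05) = -0.050042
SE = 1/√(n−3) = 1/√19 = 0.229416
z = (z_r − z_0)/SE = (-0.420083 − (-0.050042)) / 0.229416 = -0.370041 / 0.229416 = -1.613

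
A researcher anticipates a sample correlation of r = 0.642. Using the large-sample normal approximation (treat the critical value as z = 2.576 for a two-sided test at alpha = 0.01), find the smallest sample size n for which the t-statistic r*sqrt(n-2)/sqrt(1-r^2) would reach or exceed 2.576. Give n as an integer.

12

Need r·√(n−2)/√(1−r²) ≥ 2.576
√(n−2) ≥ 2.576·√(1−0.412164) / 0.642 = 2.576·0.766705 / 0.642 = 3.0764
n−2 ≥ 9.4642  ⇒  n ≥ 11.4642
Smallest integer n = 12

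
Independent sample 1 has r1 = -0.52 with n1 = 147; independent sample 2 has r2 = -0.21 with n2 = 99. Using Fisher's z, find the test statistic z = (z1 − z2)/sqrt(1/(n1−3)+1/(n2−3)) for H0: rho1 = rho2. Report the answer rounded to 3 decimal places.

-2.756

z1 = atanh(-0.52) = -0.576340,  z2 = atanh(-0.21) = -0.213171
SE = √(1/(n1−3) + 1/(n2−3)) = √(1/144 + 1/96) = √(0.0069444 + 0.0104167) = √0.0173611 = 0.131762
z = (z1 − z2)/SE = (-0.576340 − (-0.213171)) / 0.131762 = -0.363169 / 0.131762 = -2.756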